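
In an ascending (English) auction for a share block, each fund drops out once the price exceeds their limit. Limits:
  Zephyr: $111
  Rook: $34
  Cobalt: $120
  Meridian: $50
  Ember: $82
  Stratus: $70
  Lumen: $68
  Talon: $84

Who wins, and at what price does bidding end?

Cobalt wins at $111

Limits in order: 120 (Cobalt) > 111 (Zephyr) > 84 (Talon) > 82 (Ember) > 70 (Stratus) > 68 (Lumen) > …
Once the price passes $111, only Cobalt is left; the hammer falls at Zephyr's limit of $111.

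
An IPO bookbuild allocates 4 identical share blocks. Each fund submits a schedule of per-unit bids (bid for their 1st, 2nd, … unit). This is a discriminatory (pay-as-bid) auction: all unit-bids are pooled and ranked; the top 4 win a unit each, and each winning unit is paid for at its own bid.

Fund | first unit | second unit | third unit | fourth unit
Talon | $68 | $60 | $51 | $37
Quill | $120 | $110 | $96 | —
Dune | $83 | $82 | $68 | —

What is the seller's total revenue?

All unit-bids, highest first — top 4: 120 (Quill-1), 110 (Quill-2), 96 (Quill-3), 83 (Dune-1)
Next rejected bid: $82 (not a price — pay-as-bid).
Each winning unit pays its own bid.
Revenue = 120 + 110 + 96 + 83 = $409.

Total revenue: $409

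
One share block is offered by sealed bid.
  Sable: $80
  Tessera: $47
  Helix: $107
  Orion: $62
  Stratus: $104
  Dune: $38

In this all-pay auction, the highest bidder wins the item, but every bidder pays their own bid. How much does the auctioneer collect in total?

Rule: the highest bidder wins the item, but every bidder pays their own bid.
Bids in order: 107 (Helix) > 104 (Stratus) > 80 (Sable) > 62 (Orion) > 47 (Tessera) > 38 (Dune)
Helix wins with the top bid; all bids are sunk regardless.
Every bidder forfeits their bid regardless of winning.
Revenue = 80 + 47 + 107 + 62 + 104 + 38 = $438.

Total revenue: $438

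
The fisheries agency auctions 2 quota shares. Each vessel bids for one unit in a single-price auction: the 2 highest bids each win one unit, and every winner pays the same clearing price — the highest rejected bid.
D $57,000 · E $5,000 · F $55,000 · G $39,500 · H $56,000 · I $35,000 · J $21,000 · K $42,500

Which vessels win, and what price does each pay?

D, H; each pays $55,000

Ordering the bids: 57,000 (D), 56,000 (H), 55,000 (F), 42,500 (K), …
Winners (2 units): D, H.
First losing bid is F's $55,000, which sets the uniform price.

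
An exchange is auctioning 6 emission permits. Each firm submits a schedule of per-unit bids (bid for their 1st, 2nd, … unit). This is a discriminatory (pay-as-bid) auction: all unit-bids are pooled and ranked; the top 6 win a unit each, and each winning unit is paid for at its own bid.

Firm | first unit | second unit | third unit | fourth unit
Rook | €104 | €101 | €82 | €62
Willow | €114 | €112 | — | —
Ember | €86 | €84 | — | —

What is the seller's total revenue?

Total revenue: €601

Merging the schedules and taking the best 6: 114 (Willow-1), 112 (Willow-2), 104 (Rook-1), 101 (Rook-2), 86 (Ember-1), 84 (Ember-2)
Next rejected bid: €82 (not a price — pay-as-bid).
Each winning unit pays its own bid.
Revenue = 114 + 112 + 104 + 101 + 86 + 84 = €601.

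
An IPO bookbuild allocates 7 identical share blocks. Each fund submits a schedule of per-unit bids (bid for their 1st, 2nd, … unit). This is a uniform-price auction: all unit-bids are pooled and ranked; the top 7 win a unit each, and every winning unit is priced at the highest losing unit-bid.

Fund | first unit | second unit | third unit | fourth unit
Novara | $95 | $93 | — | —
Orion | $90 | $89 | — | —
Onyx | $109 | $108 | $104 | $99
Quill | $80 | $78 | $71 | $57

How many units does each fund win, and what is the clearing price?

Novara 2, Onyx 4, Orion 1; clearing price $89

Pooled unit-bids ranked (top 7): 109 (Onyx-1), 108 (Onyx-2), 104 (Onyx-3), 99 (Onyx-4), 95 (Novara-1), 93 (Novara-2), 90 (Orion-1)
First bid not allocated: $89.
Allocation: Novara 2, Onyx 4, Orion 1.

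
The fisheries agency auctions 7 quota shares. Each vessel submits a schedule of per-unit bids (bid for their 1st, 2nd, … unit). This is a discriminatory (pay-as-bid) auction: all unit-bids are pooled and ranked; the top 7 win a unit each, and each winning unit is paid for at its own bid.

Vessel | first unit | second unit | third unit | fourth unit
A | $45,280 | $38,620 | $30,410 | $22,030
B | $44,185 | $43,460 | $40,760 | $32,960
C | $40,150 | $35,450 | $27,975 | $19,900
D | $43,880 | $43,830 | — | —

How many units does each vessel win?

Pooled unit-bids ranked (top 7): 45,280 (A-1), 44,185 (B-1), 43,880 (D-1), 43,830 (D-2), 43,460 (B-2), 40,760 (B-3), 40,150 (C-1)
Next rejected bid: $38,620 (not a price — pay-as-bid).
Allocation: A 1, B 3, C 1, D 2.

A 1, B 3, C 1, D 2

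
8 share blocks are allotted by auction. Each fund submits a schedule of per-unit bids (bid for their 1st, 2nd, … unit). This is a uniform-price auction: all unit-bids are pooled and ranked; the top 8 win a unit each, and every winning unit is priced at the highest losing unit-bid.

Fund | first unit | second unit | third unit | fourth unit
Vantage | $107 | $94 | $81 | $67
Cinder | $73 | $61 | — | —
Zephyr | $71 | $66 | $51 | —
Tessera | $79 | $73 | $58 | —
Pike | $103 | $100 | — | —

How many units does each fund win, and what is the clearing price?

Merging the schedules and taking the best 8: 107 (Vantage-1), 103 (Pike-1), 100 (Pike-2), 94 (Vantage-2), 81 (Vantage-3), 79 (Tessera-1), 73 (Cinder-1), 73 (Tessera-2)
Highest rejected unit-bid = $71.
Allocation: Cinder 1, Pike 2, Tessera 2, Vantage 3.

Cinder 1, Pike 2, Tessera 2, Vantage 3; clearing price $71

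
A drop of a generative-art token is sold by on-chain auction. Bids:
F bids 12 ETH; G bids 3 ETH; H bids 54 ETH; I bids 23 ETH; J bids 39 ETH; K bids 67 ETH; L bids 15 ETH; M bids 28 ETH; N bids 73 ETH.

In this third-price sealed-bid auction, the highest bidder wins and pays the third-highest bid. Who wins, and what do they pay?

N pays 54 ETH

Third-price sealed-bid auction: the highest bidder wins and pays the third-highest bid.
Bids in order: 73 (N) > 67 (K) > 54 (H) > 39 (J) > 28 (M) > 23 (I) > …
N is highest; pays the third-highest bid, 54 ETH.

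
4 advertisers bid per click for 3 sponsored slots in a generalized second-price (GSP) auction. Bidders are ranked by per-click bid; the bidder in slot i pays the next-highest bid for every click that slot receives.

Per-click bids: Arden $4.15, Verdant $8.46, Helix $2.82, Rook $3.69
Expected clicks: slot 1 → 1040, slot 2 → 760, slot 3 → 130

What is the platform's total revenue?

Total revenue: $7487.00

Per-click bids in order: $8.46 (Verdant) > $4.15 (Arden) > $3.69 (Rook) > $2.82 (Helix)
Slot 1: Verdant pays $4.15 × 1040 = $4316.00
Slot 2: Arden pays $3.69 × 760 = $2804.40
Slot 3: Rook pays $2.82 × 130 = $366.60
Total = $7487.00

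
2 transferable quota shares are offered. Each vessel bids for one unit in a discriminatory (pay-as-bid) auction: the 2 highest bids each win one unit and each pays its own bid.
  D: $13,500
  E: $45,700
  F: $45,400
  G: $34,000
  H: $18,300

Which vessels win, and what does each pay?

E $45,700, F $45,400

Ordering the bids: 45,700 (E), 45,400 (F), 34,000 (G), 18,300 (H), …
Winners (2 units): E, F.
Each winner pays its own bid: E $45,700, F $45,400.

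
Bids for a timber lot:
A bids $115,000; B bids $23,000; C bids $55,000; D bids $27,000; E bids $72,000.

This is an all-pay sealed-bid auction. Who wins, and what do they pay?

A pays $115,000

Sorting bids: 115,000 (A) > 72,000 (E) > 55,000 (C) > 27,000 (D) > 23,000 (B)
A wins with the top bid; all bids are sunk regardless.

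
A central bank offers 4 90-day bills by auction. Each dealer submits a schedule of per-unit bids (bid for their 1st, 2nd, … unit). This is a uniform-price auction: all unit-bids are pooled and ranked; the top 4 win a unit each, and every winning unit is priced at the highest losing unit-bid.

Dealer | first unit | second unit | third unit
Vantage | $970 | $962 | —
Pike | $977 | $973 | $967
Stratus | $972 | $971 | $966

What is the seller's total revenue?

Total revenue: $3,880

All unit-bids, highest first — top 4: 977 (Pike-1), 973 (Pike-2), 972 (Stratus-1), 971 (Stratus-2)
The (k+1)-th unit-bid is $970.
Allocation: Pike 2, Stratus 2. Every unit priced at $970.
Revenue = 4 × 970 = $3,880.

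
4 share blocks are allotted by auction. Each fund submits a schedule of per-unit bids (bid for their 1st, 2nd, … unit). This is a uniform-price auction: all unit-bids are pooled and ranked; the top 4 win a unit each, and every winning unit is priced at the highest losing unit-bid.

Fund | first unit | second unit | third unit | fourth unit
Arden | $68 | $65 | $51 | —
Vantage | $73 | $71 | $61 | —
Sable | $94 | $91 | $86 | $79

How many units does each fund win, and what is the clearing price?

Pooled unit-bids ranked (top 4): 94 (Sable-1), 91 (Sable-2), 86 (Sable-3), 79 (Sable-4)
First bid not allocated: $73.
Allocation: Sable 4.

Sable 4; clearing price $73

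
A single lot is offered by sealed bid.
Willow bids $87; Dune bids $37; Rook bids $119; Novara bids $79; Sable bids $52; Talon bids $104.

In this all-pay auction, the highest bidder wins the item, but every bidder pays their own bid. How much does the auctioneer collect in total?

Total revenue: $478

All-pay auction: the highest bidder wins the item, but every bidder pays their own bid.
Bids ranked: 119 (Rook) > 104 (Talon) > 87 (Willow) > 79 (Novara) > 52 (Sable) > 37 (Dune)
Every bidder forfeits their bid regardless of winning.
Revenue = 87 + 37 + 119 + 79 + 52 + 104 = $478.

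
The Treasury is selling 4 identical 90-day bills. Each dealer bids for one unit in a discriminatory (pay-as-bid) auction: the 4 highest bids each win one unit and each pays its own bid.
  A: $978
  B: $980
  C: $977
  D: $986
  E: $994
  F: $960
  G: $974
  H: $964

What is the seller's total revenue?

Bids ranked high→low: 994 (E), 986 (D), 980 (B), 978 (A), 977 (C), 974 (G), …
Winners (4 units): E, D, B, A.
Total revenue = 994 + 986 + 980 + 978 = $3,938.

Total revenue: $3,938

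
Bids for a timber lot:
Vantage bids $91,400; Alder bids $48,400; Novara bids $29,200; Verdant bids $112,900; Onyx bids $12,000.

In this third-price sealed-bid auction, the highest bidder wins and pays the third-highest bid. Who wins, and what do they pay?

Verdant pays $48,400

Rule: the highest bidder wins and pays the third-highest bid.
Bids in order: 112,900 (Verdant) > 91,400 (Vantage) > 48,400 (Alder) > 29,200 (Novara) > 12,000 (Onyx)
Verdant wins; payment is bid #3 in the ranking = $48,400.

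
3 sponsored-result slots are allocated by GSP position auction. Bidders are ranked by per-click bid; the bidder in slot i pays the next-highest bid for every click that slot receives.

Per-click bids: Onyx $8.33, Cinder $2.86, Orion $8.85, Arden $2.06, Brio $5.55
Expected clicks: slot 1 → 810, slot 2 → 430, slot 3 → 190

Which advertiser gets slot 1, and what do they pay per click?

Per-click bids in order: $8.85 (Orion) > $8.33 (Onyx) > $5.55 (Brio) > $2.86 (Cinder) > …
Slot 1 goes to the first-ranked bidder, Orion, who pays the next bid down: $8.33/click.

Orion; $8.33 per click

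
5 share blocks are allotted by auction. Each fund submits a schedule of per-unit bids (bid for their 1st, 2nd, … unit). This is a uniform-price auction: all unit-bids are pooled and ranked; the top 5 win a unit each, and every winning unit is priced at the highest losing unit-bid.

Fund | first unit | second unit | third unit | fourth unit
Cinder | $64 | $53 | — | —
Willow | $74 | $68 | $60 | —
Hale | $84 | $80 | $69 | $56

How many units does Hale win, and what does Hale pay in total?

Hale: 3 units, pays $192

Merging the schedules and taking the best 5: 84 (Hale-1), 80 (Hale-2), 74 (Willow-1), 69 (Hale-3), 68 (Willow-2)
First bid not allocated: $64.
Hale wins 3 unit(s) at $64 each.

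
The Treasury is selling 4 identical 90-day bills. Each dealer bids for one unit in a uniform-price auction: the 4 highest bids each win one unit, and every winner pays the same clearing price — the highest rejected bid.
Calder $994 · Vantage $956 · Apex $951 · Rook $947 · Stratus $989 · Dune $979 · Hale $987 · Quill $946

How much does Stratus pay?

Sorting: 994 (Calder), 989 (Stratus), 987 (Hale), 979 (Dune), 956 (Vantage), 951 (Apex), …
Top 4: Calder, Stratus, Hale, Dune.
First losing bid is Vantage's $956, which sets the uniform price.
Stratus wins → pays $956.

Stratus pays $956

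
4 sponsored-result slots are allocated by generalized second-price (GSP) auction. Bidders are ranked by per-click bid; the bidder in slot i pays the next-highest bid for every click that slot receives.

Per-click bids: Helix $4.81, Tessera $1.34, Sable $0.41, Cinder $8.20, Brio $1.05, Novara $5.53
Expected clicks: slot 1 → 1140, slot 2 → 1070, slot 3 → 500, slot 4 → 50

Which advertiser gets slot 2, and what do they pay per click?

Novara; $4.81 per click

Per-click bids in order: $8.20 (Cinder) > $5.53 (Novara) > $4.81 (Helix) > $1.34 (Tessera) > $1.05 (Brio) > …
Slot 2 goes to the second-ranked bidder, Novara, who pays the next bid down: $4.81/click.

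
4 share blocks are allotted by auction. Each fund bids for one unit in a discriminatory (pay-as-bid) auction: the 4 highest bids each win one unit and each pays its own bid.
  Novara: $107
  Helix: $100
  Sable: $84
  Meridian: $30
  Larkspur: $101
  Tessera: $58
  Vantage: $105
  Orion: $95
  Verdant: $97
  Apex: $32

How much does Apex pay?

Ordering the bids: 107 (Novara), 105 (Vantage), 101 (Larkspur), 100 (Helix), 97 (Verdant), 95 (Orion), …
Winners (4 units): Novara, Vantage, Larkspur, Helix.
Apex does not win → $0.

Apex pays $0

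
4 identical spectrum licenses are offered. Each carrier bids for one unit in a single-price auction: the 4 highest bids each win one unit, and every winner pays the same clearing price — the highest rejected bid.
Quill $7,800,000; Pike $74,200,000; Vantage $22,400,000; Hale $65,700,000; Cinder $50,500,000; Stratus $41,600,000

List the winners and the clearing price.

Pike, Hale, Cinder, Stratus; each pays $22,400,000

Ordering the bids: 74,200,000 (Pike), 65,700,000 (Hale), 50,500,000 (Cinder), 41,600,000 (Stratus), 22,400,000 (Vantage), 7,800,000 (Quill)
The 4 highest are Pike, Hale, Cinder, Stratus.
Clearing price = highest rejected bid = $22,400,000.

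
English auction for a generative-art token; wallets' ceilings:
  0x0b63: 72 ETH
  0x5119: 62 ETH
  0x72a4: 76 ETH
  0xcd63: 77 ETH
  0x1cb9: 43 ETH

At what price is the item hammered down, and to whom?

0xcd63 wins at 76 ETH

Sorting limits: 77 (0xcd63) > 76 (0x72a4) > 72 (0x0b63) > 62 (0x5119) > 43 (0x1cb9)
Bidding ends when 0x72a4 exits at 76 ETH; 0xcd63 takes it.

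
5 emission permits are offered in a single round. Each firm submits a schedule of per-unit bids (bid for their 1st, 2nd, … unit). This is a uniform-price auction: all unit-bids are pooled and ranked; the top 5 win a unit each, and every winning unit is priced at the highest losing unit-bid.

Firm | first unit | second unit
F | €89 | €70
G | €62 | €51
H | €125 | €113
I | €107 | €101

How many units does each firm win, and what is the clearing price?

F 1, H 2, I 2; clearing price €70

All unit-bids, highest first — top 5: 125 (H-1), 113 (H-2), 107 (I-1), 101 (I-2), 89 (F-1)
Highest rejected unit-bid = €70.
Allocation: F 1, H 2, I 2.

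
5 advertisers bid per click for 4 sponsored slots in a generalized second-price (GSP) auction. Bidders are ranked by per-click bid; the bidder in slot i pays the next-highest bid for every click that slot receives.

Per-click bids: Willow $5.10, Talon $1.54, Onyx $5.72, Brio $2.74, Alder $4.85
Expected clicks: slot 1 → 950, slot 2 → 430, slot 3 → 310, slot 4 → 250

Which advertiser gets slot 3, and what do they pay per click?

Per-click bids in order: $5.72 (Onyx) > $5.10 (Willow) > $4.85 (Alder) > $2.74 (Brio) > $1.54 (Talon)
Slot 3 goes to the third-ranked bidder, Alder, who pays the next bid down: $2.74/click.

Alder; $2.74 per click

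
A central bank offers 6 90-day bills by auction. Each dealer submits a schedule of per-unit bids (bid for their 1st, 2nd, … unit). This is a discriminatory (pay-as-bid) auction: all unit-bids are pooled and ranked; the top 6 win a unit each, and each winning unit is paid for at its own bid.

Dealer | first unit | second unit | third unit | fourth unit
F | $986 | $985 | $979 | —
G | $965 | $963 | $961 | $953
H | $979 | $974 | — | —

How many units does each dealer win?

All unit-bids, highest first — top 6: 986 (F-1), 985 (F-2), 979 (F-3), 979 (H-1), 974 (H-2), 965 (G-1)
Next rejected bid: $963 (not a price — pay-as-bid).
Allocation: F 3, G 1, H 2.

F 3, G 1, H 2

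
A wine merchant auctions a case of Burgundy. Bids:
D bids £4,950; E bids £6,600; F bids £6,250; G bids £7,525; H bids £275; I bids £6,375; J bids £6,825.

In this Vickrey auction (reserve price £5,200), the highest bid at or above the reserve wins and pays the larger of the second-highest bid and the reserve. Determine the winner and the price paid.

G pays £6,825

Bids in order: 7,525 (G) > 6,825 (J) > 6,600 (E) > 6,375 (I) > 6,250 (F) > 4,950 (D) > …
Highest eligible bid: G at £7,525.
Second-highest bid £6,825 exceeds the reserve £5,200 → payment £6,825.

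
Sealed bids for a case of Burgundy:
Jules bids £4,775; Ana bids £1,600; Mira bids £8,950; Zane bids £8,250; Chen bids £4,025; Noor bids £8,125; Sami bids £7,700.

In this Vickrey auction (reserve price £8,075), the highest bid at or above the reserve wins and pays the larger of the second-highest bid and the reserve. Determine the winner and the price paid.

Mira pays £8,250

Vickrey auction (reserve price £8,075): the highest bid at or above the reserve wins and pays the larger of the second-highest bid and the reserve.
Bids ranked: 8,950 (Mira) > 8,250 (Zane) > 8,125 (Noor) > 7,700 (Sami) > 4,775 (Jules) > 4,025 (Chen) > …
Highest eligible bid: Mira at £8,950.
max(second-highest £8,250, reserve £8,075) = £8,250; the reserve does not bind.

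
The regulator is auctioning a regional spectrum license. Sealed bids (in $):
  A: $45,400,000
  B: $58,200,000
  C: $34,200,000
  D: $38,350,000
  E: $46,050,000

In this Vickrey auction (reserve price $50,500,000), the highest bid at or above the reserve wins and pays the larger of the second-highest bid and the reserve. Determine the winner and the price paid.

B pays $50,500,000

Bids ranked: 58,200,000 (B) > 46,050,000 (E) > 45,400,000 (A) > 38,350,000 (D) > 34,200,000 (C)
Highest eligible bid: B at $58,200,000.
max(second-highest $46,050,000, reserve $50,500,000) = $50,500,000.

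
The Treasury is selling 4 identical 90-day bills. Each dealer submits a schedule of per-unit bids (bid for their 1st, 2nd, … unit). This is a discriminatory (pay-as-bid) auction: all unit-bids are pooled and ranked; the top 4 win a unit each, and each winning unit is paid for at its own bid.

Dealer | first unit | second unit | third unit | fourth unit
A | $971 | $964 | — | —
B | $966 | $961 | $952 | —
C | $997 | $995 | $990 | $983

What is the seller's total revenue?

Merging the schedules and taking the best 4: 997 (C-1), 995 (C-2), 990 (C-3), 983 (C-4)
Next rejected bid: $971 (not a price — pay-as-bid).
Each winning unit pays its own bid.
Revenue = 997 + 995 + 990 + 983 = $3,965.

Total revenue: $3,965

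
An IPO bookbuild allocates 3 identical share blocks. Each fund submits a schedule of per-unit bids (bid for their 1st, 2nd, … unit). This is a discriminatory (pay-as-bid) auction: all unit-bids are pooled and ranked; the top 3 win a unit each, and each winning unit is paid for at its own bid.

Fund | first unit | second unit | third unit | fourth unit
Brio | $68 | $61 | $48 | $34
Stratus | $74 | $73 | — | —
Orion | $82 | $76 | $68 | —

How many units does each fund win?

Orion 2, Stratus 1

Merging the schedules and taking the best 3: 82 (Orion-1), 76 (Orion-2), 74 (Stratus-1)
Next rejected bid: $73 (not a price — pay-as-bid).
Allocation: Orion 2, Stratus 1.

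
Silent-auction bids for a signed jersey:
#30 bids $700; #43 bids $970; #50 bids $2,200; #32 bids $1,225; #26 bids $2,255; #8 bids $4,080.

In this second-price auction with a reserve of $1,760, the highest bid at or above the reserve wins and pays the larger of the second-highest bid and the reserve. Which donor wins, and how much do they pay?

Rule: the highest bid at or above the reserve wins and pays the larger of the second-highest bid and the reserve.
Sorting bids: 4,080 (#8) > 2,255 (#26) > 2,200 (#50) > 1,225 (#32) > 970 (#43) > 700 (#30)
Highest eligible bid: #8 at $4,080.
Second-highest bid $2,255 exceeds the reserve $1,760 → payment $2,255.

#8 pays $2,255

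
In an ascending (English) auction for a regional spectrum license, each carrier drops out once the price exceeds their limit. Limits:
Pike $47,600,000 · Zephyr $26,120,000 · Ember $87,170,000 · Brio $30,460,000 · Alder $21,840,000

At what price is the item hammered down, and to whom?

Ascending (English) auction: the price rises until one bidder remains; the winner pays the price at which the last rival dropped out.
Sorting limits: 87,170,000 (Ember) > 47,600,000 (Pike) > 30,460,000 (Brio) > 26,120,000 (Zephyr) > 21,840,000 (Alder)
Pike is the last rival to drop out, at $47,600,000; Ember remains and wins at that price.

Ember wins at $47,600,000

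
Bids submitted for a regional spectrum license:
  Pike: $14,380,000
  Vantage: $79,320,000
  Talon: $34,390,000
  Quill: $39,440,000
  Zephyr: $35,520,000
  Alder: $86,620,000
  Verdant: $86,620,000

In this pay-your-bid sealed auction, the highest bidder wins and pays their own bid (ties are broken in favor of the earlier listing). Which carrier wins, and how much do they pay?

Alder pays $86,620,000

Pay-your-bid sealed auction: the highest bidder wins and pays their own bid.
Bids ranked: 86,620,000 (Alder) > 86,620,000 (Verdant) > 79,320,000 (Vantage) > 39,440,000 (Quill) > 35,520,000 (Zephyr) > 34,390,000 (Talon) > …
Tie at $86,620,000 → Alder wins by tie-break.
First-price: Alder pays what they bid, $86,620,000.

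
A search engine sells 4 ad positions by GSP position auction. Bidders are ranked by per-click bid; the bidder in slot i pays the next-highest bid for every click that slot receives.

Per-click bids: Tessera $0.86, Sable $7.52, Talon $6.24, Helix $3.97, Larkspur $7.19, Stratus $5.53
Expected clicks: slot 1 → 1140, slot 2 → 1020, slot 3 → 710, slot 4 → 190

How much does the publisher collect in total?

Per-click bids in order: $7.52 (Sable) > $7.19 (Larkspur) > $6.24 (Talon) > $5.53 (Stratus) > $3.97 (Helix) > …
Slot 1: Sable pays $7.19 × 1140 = $8196.60
Slot 2: Larkspur pays $6.24 × 1020 = $6364.80
Slot 3: Talon pays $5.53 × 710 = $3926.30
Slot 4: Stratus pays $3.97 × 190 = $754.30
Total = $19242.00

Total revenue: $19242.00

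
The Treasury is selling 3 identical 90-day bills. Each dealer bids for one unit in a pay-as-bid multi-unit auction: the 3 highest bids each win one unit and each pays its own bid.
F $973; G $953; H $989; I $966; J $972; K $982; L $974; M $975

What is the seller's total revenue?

Total revenue: $2,946

Sorting: 989 (H), 982 (K), 975 (M), 974 (L), 973 (F), …
Top 3: H, K, M.
Total revenue = 989 + 982 + 975 = $2,946.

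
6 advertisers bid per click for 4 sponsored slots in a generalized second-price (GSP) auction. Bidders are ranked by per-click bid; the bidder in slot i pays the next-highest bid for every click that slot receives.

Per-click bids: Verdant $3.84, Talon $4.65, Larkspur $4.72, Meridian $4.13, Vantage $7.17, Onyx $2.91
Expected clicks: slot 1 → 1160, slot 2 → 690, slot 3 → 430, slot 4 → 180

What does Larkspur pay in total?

Larkspur pays $3208.50

Per-click bids in order: $7.17 (Vantage) > $4.72 (Larkspur) > $4.65 (Talon) > $4.13 (Meridian) > $3.84 (Verdant) > …
Larkspur holds slot 2 → pays next bid $4.65 × 690 clicks = $3208.50.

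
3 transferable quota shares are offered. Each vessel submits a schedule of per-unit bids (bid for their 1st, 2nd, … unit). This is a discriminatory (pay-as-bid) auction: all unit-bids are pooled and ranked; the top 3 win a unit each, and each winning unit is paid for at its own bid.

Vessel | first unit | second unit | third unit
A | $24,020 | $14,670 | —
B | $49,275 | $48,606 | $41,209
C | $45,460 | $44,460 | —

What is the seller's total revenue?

Pooled unit-bids ranked (top 3): 49,275 (B-1), 48,606 (B-2), 45,460 (C-1)
Next rejected bid: $44,460 (not a price — pay-as-bid).
Each winning unit pays its own bid.
Revenue = 49,275 + 48,606 + 45,460 = $143,341.

Total revenue: $143,341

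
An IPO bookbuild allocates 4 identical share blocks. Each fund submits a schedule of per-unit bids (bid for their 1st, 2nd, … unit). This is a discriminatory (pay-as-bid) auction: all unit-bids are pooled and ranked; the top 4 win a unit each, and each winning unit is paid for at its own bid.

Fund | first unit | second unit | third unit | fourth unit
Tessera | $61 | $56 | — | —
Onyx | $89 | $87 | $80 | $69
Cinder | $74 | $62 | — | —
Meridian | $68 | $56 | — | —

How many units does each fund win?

Pooled unit-bids ranked (top 4): 89 (Onyx-1), 87 (Onyx-2), 80 (Onyx-3), 74 (Cinder-1)
Next rejected bid: $69 (not a price — pay-as-bid).
Allocation: Cinder 1, Onyx 3.

Cinder 1, Onyx 3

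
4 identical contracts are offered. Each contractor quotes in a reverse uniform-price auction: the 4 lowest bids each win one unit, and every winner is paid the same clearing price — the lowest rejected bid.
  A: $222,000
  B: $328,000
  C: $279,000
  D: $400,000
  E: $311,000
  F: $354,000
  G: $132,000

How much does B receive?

Bids ranked low→high: 132,000 (G), 222,000 (A), 279,000 (C), 311,000 (E), 328,000 (B), 354,000 (F), …
Lowest 4: G, A, C, E.
Lowest unsuccessful bid: $328,000 → clearing price.
B does not win → is paid $0.

B is paid $0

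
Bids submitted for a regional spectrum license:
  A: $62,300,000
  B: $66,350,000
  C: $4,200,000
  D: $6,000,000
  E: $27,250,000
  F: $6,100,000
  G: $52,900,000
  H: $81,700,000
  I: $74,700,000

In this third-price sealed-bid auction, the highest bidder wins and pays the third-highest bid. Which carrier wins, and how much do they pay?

Third-price sealed-bid auction: the highest bidder wins and pays the third-highest bid.
Sorting bids: 81,700,000 (H) > 74,700,000 (I) > 66,350,000 (B) > 62,300,000 (A) > 52,900,000 (G) > 27,250,000 (E) > …
H wins; payment is bid #3 in the ranking = $66,350,000.

H pays $66,350,000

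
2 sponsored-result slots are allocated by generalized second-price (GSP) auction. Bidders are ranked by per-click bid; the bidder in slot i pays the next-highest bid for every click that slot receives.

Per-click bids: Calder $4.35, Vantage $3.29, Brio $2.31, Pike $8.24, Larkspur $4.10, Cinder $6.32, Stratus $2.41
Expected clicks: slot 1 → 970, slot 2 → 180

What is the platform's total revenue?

Total revenue: $6913.40

Sorting advertisers: $8.24 (Pike) > $6.32 (Cinder) > $4.35 (Calder) > …
Slot 1: Pike pays $6.32 × 970 = $6130.40
Slot 2: Cinder pays $4.35 × 180 = $783.00
Total = $6913.40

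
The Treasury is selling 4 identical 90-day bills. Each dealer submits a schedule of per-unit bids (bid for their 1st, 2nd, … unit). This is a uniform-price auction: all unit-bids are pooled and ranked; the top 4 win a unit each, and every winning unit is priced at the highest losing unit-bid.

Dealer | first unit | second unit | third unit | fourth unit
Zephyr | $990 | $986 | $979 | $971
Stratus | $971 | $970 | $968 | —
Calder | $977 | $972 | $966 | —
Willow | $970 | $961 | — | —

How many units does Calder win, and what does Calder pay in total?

Merging the schedules and taking the best 4: 990 (Zephyr-1), 986 (Zephyr-2), 979 (Zephyr-3), 977 (Calder-1)
The (k+1)-th unit-bid is $972.
Calder wins 1 unit(s) at $972 each.

Calder: 1 unit, pays $972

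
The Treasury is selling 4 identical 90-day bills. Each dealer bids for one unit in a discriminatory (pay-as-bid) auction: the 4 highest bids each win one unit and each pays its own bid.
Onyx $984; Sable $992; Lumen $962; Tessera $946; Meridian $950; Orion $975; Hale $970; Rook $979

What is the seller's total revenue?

Total revenue: $3,930

Ordering the bids: 992 (Sable), 984 (Onyx), 979 (Rook), 975 (Orion), 970 (Hale), 962 (Lumen), …
Winners (4 units): Sable, Onyx, Rook, Orion.
Total revenue = 992 + 984 + 979 + 975 = $3,930.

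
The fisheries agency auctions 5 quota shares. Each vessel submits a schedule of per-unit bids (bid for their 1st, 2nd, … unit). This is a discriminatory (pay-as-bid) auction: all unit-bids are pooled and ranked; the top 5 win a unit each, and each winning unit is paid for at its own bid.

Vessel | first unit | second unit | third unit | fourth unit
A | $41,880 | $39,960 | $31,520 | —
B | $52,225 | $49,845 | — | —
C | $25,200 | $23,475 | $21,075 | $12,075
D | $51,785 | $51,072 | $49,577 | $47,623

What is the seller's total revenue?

Total revenue: $254,504

Pooled unit-bids ranked (top 5): 52,225 (B-1), 51,785 (D-1), 51,072 (D-2), 49,845 (B-2), 49,577 (D-3)
Next rejected bid: $47,623 (not a price — pay-as-bid).
Each winning unit pays its own bid.
Revenue = 52,225 + 51,785 + 51,072 + 49,845 + 49,577 = $254,504.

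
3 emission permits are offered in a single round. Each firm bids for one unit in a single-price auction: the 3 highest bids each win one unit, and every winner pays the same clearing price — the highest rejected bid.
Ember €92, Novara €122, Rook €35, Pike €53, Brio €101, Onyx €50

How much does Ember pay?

Bids ranked high→low: 122 (Novara), 101 (Brio), 92 (Ember), 53 (Pike), 50 (Onyx), …
The 3 highest are Novara, Brio, Ember.
Highest unsuccessful bid: €53 → clearing price.
Ember wins → pays €53.

Ember pays €53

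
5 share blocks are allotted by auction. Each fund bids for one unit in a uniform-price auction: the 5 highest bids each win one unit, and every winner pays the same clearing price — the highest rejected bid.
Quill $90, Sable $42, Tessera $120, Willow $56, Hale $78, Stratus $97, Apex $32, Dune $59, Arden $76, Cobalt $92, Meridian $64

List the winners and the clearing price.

Sorting: 120 (Tessera), 97 (Stratus), 92 (Cobalt), 90 (Quill), 78 (Hale), 76 (Arden), 64 (Meridian), …
Top 5: Tessera, Stratus, Cobalt, Quill, Hale.
Clearing price = highest rejected bid = $76.

Tessera, Stratus, Cobalt, Quill, Hale; each pays $76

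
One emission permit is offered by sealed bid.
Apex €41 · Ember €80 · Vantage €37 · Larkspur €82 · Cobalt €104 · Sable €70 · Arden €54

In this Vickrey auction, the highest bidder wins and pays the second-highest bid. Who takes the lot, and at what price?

Bids in order: 104 (Cobalt) > 82 (Larkspur) > 80 (Ember) > 70 (Sable) > 54 (Arden) > 41 (Apex) > …
Second-price: Cobalt pays Larkspur's bid of €82.

Cobalt pays €82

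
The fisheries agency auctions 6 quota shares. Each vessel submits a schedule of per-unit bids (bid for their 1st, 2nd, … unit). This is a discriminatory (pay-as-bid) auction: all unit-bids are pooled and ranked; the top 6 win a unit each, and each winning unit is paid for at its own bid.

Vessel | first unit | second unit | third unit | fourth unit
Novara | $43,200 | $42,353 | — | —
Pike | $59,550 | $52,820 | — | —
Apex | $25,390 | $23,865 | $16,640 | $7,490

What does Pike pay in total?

Pike pays $112,370

All unit-bids, highest first — top 6: 59,550 (Pike-1), 52,820 (Pike-2), 43,200 (Novara-1), 42,353 (Novara-2), 25,390 (Apex-1), 23,865 (Apex-2)
Next rejected bid: $16,640 (not a price — pay-as-bid).
Pike's winning unit-bids: 59,550 + 52,820 = $112,370.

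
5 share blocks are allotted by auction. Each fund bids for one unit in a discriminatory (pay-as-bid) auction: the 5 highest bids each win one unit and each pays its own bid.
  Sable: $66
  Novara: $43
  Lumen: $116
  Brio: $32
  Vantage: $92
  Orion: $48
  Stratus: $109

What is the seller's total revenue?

Ordering the bids: 116 (Lumen), 109 (Stratus), 92 (Vantage), 66 (Sable), 48 (Orion), 43 (Novara), 32 (Brio)
Winners (5 units): Lumen, Stratus, Vantage, Sable, Orion.
Total revenue = 116 + 109 + 92 + 66 + 48 = $431.

Total revenue: $431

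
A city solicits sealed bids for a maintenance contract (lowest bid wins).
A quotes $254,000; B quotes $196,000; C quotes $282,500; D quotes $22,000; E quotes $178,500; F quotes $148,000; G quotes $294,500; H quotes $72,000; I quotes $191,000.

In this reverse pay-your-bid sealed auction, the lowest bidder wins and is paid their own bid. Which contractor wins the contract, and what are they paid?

D is paid $22,000

Sorting bids: 22,000 (D) < 72,000 (H) < 148,000 (F) < 178,500 (E) < 191,000 (I) < 196,000 (B) < …
First-price: D is paid what they bid, $22,000.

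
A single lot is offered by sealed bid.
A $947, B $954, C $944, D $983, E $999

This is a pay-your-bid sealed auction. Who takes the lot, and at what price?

Rule: the highest bidder wins and pays their own bid.
Sorting bids: 999 (E) > 983 (D) > 954 (B) > 947 (A) > 944 (C)
First-price: E pays what they bid, $999.

E pays $999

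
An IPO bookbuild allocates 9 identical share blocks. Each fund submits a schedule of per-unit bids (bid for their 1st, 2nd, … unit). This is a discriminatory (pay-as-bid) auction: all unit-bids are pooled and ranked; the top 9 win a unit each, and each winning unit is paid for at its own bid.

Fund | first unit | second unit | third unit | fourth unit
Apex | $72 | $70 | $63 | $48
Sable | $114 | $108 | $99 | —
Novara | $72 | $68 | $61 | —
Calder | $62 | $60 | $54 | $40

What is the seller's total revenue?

Merging the schedules and taking the best 9: 114 (Sable-1), 108 (Sable-2), 99 (Sable-3), 72 (Apex-1), 72 (Novara-1), 70 (Apex-2), 68 (Novara-2), 63 (Apex-3), 62 (Calder-1)
Next rejected bid: $61 (not a price — pay-as-bid).
Each winning unit pays its own bid.
Revenue = 114 + 108 + 99 + 72 + 72 + 70 + 68 + 63 + 62 = $728.

Total revenue: $728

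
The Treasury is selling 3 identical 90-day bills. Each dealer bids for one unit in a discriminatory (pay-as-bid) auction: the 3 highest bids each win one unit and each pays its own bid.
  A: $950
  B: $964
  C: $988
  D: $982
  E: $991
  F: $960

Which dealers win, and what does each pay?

Sorting: 991 (E), 988 (C), 982 (D), 964 (B), 960 (F), …
Top 3: E, C, D.
Each winner pays its own bid: E $991, C $988, D $982.

E $991, C $988, D $982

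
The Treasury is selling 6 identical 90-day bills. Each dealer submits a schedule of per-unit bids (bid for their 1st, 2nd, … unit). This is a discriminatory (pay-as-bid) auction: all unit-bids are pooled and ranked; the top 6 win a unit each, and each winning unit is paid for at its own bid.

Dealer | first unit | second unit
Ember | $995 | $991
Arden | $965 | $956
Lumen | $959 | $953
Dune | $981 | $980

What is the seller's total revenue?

Total revenue: $5,871

Pooled unit-bids ranked (top 6): 995 (Ember-1), 991 (Ember-2), 981 (Dune-1), 980 (Dune-2), 965 (Arden-1), 959 (Lumen-1)
Next rejected bid: $956 (not a price — pay-as-bid).
Each winning unit pays its own bid.
Revenue = 995 + 991 + 981 + 980 + 965 + 959 = $5,871.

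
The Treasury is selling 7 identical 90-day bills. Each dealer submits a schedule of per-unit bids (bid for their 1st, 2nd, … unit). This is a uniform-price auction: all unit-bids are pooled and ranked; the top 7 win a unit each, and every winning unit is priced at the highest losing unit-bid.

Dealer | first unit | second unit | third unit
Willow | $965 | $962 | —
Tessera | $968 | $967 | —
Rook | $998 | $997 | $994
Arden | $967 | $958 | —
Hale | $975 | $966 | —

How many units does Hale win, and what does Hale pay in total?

Merging the schedules and taking the best 7: 998 (Rook-1), 997 (Rook-2), 994 (Rook-3), 975 (Hale-1), 968 (Tessera-1), 967 (Tessera-2), 967 (Arden-1)
Highest rejected unit-bid = $966.
Hale wins 1 unit(s) at $966 each.

Hale: 1 unit, pays $966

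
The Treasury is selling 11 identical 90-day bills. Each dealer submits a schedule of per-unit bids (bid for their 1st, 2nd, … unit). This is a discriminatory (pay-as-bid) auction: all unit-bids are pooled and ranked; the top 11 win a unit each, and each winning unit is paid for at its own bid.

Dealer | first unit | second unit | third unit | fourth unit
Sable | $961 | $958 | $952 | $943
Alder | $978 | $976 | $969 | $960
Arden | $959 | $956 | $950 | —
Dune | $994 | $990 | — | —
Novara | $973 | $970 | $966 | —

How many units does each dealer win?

Alder 4, Arden 1, Dune 2, Novara 3, Sable 1

Pooled unit-bids ranked (top 11): 994 (Dune-1), 990 (Dune-2), 978 (Alder-1), 976 (Alder-2), 973 (Novara-1), 970 (Novara-2), 969 (Alder-3), 966 (Novara-3), 961 (Sable-1), 960 (Alder-4), 959 (Arden-1)
Next rejected bid: $958 (not a price — pay-as-bid).
Allocation: Alder 4, Arden 1, Dune 2, Novara 3, Sable 1.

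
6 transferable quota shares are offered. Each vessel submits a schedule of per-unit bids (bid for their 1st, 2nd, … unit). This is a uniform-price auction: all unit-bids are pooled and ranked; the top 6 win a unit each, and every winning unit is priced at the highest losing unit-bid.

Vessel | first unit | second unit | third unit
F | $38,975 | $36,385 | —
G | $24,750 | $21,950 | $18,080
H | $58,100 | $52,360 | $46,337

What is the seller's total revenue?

Total revenue: $131,700

Merging the schedules and taking the best 6: 58,100 (H-1), 52,360 (H-2), 46,337 (H-3), 38,975 (F-1), 36,385 (F-2), 24,750 (G-1)
Highest rejected unit-bid = $21,950.
Allocation: F 2, G 1, H 3. Every unit priced at $21,950.
Revenue = 6 × 21,950 = $131,700.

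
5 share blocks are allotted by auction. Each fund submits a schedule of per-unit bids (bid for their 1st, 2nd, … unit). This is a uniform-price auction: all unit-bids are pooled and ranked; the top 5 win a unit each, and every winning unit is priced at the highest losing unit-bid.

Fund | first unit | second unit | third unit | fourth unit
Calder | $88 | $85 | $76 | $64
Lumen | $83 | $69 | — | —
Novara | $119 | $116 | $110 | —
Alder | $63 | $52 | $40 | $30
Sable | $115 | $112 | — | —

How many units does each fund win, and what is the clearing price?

Merging the schedules and taking the best 5: 119 (Novara-1), 116 (Novara-2), 115 (Sable-1), 112 (Sable-2), 110 (Novara-3)
First bid not allocated: $88.
Allocation: Novara 3, Sable 2.

Novara 3, Sable 2; clearing price $88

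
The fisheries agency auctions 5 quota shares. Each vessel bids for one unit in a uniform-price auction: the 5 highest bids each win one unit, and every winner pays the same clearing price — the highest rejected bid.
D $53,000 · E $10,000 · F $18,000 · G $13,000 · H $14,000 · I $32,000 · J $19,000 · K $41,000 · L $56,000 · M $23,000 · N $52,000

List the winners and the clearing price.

Sorting: 56,000 (L), 53,000 (D), 52,000 (N), 41,000 (K), 32,000 (I), 23,000 (M), 19,000 (J), …
The 5 highest are L, D, N, K, I.
Highest unsuccessful bid: $23,000 → clearing price.

L, D, N, K, I; each pays $23,000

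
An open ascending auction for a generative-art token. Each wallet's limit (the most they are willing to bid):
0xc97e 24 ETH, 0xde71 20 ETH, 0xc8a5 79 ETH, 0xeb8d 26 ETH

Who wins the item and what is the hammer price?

Sorting limits: 79 (0xc8a5) > 26 (0xeb8d) > 24 (0xc97e) > 20 (0xde71)
Bidding ends when 0xeb8d exits at 26 ETH; 0xc8a5 takes it.

0xc8a5 wins at 26 ETH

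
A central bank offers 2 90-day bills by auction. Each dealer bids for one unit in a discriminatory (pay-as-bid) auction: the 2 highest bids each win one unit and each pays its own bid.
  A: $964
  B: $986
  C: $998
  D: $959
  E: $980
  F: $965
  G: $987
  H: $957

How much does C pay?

Ordering the bids: 998 (C), 987 (G), 986 (B), 980 (E), …
Top 2: C, G.
C wins → own bid $998.

C pays $998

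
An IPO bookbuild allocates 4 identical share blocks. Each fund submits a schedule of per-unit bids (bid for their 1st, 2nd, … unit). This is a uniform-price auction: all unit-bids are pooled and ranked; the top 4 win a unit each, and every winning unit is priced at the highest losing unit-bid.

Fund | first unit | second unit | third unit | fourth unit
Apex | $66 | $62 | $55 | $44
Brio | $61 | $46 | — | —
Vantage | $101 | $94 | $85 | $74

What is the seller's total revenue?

Merging the schedules and taking the best 4: 101 (Vantage-1), 94 (Vantage-2), 85 (Vantage-3), 74 (Vantage-4)
First bid not allocated: $66.
Allocation: Vantage 4. Every unit priced at $66.
Revenue = 4 × 66 = $264.

Total revenue: $264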